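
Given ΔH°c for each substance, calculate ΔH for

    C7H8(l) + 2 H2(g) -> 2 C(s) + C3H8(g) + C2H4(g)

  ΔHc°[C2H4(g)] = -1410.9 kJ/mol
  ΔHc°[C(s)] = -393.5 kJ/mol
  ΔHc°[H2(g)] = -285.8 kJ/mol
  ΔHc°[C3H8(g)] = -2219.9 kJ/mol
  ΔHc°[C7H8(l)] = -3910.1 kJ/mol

ΔH = -63.9 kJ/mol

With combustion enthalpies, reactants minus products:
= [1·(-3910.1) + 2·(-285.8)] − [2·(-393.5) + 1·(-2219.9) + 1·(-1410.9)]
= -63.9 kJ/mol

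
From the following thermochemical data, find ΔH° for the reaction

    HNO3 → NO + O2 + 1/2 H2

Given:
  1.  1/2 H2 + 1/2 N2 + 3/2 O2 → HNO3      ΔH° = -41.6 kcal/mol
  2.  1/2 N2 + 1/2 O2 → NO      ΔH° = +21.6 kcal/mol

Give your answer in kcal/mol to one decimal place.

ΔH° = 63.2 kcal/mol

eq. 1 reversed (reverse to put HNO3 on the reactant side): +41.6 kcal/mol
eq. 2 as written (NO already on the product side): +21.6 kcal/mol
ΔH° = (-1)·(-41.6) + (1)·(+21.6) = 63.2 kcal/mol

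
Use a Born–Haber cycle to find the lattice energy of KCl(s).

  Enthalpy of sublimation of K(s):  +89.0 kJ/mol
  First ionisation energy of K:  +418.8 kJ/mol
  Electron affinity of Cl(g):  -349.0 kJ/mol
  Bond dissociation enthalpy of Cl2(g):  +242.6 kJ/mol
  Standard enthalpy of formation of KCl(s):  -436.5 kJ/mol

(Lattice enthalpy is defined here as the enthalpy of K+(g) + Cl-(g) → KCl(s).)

U = -716.6 kJ/mol

ΔHf° = 1·ΔHsub + 1·(ΣIE) + 1/2·D(Cl2) + 1·EA + U
-436.5 = 1·(+89.0) + 1·(+418.8) + 1/2·(+242.6) + 1·(-349.0) + U
U = -436.5 − (+280.1) = -716.6 kJ/mol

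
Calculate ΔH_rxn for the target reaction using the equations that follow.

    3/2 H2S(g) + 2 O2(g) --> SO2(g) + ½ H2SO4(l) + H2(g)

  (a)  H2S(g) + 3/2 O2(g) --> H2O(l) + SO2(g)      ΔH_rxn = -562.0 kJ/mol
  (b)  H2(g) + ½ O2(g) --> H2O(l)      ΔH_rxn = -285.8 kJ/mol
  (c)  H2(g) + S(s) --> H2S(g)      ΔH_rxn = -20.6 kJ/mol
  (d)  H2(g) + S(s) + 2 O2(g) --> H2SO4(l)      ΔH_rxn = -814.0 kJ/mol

(a) as written (SO2(g) already on the product side): -562.0 kJ/mol
(b) reversed: +285.8 kJ/mol
(c) reversed and × 1/2: (-1/2)·(-20.6) = +10.3 kJ/mol
(d) × 1/2 (×1/2 to match 1/2 H2SO4(l) in the target): (1/2)·(-814.0) = -407.0 kJ/mol
ΔH_rxn = (-562.0) + (+285.8) + (+10.3) + (-407.0) = -672.9 kJ/mol

ΔH_rxn = -672.9 kJ/mol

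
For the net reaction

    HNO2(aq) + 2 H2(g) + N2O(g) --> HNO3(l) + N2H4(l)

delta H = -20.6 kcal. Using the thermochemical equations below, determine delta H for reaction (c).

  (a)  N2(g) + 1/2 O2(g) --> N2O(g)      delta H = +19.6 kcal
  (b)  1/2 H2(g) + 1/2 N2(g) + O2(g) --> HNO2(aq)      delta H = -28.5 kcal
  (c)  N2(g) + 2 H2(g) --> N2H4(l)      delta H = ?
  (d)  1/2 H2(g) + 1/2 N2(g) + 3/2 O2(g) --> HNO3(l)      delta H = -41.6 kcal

delta H = 12.1 kcal

(a) reversed (N2O(g) must end up as a reactant): -19.6 kcal
(b) reversed (HNO2(aq) must end up as a reactant): +28.5 kcal
(c) as written (N2H4(l) already on the product side): contributes x
(d) as written (HNO3(l) already on the product side): -41.6 kcal
-20.6 = (-19.6) + (+28.5) + (-41.6) + x
x = (-20.6 − (-32.7)) / (1) = 12.1 kcal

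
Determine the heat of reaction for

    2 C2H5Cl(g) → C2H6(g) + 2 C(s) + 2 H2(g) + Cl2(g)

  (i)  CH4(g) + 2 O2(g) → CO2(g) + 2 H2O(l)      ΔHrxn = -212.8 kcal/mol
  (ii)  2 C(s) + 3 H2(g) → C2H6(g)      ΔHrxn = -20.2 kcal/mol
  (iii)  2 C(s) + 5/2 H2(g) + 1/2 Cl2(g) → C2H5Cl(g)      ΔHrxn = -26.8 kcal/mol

ΔHrxn = 33.4 kcal/mol

(i): not needed.
(ii) as written: -20.2 kcal/mol
(iii) reversed and × 2: (-2)·(-26.8) = +53.6 kcal/mol
Combining the equations, ΔHrxn = (-20.2) + (+53.6) = 33.4 kcal/mol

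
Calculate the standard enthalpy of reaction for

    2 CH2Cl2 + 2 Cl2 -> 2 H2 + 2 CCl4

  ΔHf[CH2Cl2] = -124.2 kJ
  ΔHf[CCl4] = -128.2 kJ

Products: 2·(+0.0) + 2·(-128.2) = -256.4
Reactants: 2·(-124.2) + 2·(+0.0) = -248.4
ΔH° = (-256.4) − (-248.4) = -8.0 kJ

ΔH° = -8.0 kJ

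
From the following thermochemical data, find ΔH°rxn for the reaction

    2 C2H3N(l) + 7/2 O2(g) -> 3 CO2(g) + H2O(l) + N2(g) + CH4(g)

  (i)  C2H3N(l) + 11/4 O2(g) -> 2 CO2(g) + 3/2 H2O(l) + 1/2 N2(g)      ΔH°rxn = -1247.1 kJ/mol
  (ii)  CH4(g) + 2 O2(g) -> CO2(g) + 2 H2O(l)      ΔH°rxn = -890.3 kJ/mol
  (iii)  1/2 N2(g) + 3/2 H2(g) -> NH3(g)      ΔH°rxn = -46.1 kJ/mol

(i) × 2 (×2 to match 2 C2H3N(l) in the target): (2)·(-1247.1) = -2494.2 kJ/mol
(ii) reversed (reverse to put CH4(g) on the product side): +890.3 kJ/mol
(iii): not needed (H2(g) appears nowhere else).
By Hess's law, ΔH°rxn = (-2494.2) + (+890.3) = -1603.9 kJ/mol

ΔH°rxn = -1603.9 kJ/mol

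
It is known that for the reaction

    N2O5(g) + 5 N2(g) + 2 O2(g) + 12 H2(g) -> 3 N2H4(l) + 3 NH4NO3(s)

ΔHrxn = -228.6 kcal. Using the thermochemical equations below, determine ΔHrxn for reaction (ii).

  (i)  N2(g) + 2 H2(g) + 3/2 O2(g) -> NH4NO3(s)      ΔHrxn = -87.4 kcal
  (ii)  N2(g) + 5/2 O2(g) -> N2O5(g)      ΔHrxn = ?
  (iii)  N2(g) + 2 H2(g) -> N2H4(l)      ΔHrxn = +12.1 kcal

ΔHrxn = 2.7 kcal

(i) × 3 (×3 to match 3 NH4NO3(s) in the target): (3)·(-87.4) = -262.2 kcal
(ii) reversed (N2O5(g) must end up as a reactant): contributes −x
(iii) × 3 (scale by 3 for the 3 N2H4(l)): (3)·(+12.1) = +36.3 kcal
-228.6 = (-262.2) + (+36.3) − x
x = (-228.6 − (-225.9)) / (-1) = 2.7 kcal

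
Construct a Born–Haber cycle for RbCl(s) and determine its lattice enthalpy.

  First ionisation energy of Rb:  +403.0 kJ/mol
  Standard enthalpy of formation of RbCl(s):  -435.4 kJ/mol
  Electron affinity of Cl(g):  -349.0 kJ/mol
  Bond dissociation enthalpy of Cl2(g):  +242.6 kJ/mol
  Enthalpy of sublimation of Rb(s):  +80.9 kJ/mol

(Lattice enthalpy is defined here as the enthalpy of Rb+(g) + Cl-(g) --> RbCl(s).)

U = -691.6 kJ/mol

ΔHf° = 1·ΔHsub + 1·(ΣIE) + 1/2·D(Cl2) + 1·EA + U
-435.4 = 1·(+80.9) + 1·(+403.0) + 1/2·(+242.6) + 1·(-349.0) + U
U = -435.4 − (+256.2) = -691.6 kJ/mol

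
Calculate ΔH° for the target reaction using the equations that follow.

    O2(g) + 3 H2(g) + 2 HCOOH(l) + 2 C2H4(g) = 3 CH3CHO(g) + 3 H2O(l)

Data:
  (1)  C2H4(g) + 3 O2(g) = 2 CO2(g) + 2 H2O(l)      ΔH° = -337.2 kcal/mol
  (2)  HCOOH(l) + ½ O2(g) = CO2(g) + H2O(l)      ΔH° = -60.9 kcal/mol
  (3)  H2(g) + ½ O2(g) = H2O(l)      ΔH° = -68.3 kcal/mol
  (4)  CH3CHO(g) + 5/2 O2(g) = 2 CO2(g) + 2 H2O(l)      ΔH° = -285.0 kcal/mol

(1) × 2: (2)·(-337.2) = -674.4 kcal/mol
(2) × 2: (2)·(-60.9) = -121.8 kcal/mol
(3) × 3: (3)·(-68.3) = -204.9 kcal/mol
(4) reversed and × 3: (-3)·(-285.0) = +855.0 kcal/mol
ΔH° = (2)·(-337.2) + (2)·(-60.9) + (3)·(-68.3) + (-3)·(-285.0) = -146.1 kcal/mol

ΔH° = -146.1 kcal/mol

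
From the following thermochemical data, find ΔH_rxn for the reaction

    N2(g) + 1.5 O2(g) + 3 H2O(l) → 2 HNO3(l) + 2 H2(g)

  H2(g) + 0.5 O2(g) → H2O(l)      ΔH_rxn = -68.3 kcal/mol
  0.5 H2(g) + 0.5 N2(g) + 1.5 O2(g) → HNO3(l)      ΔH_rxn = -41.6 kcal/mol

equation 1 reversed and × 3 (reverse to put H2O(l) on the reactant side; scale by 3 for the 3 H2O(l)): (-3)·(-68.3) = +204.9 kcal/mol
equation 2 × 2 (×2 to match 2 HNO3(l) in the target): (2)·(-41.6) = -83.2 kcal/mol
By Hess's law, ΔH_rxn = (-3)·(-68.3) + (2)·(-41.6) = 121.7 kcal/mol

ΔH_rxn = 121.7 kcal/mol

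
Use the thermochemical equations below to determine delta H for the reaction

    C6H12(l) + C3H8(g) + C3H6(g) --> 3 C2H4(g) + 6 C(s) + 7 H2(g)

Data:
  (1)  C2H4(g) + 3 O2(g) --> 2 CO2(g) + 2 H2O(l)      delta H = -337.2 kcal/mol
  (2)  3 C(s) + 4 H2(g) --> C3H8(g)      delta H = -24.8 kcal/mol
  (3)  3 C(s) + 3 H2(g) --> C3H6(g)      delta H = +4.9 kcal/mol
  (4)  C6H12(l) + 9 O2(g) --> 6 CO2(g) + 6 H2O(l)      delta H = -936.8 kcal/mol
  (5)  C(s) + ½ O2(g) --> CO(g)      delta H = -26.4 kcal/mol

delta H = 94.7 kcal/mol

(1) reversed and × 3: (-3)·(-337.2) = +1011.6 kcal/mol
(2) reversed: +24.8 kcal/mol
(3) reversed: -4.9 kcal/mol
(4) as written: -936.8 kcal/mol
(5): not needed.
Summing the manipulated equations, delta H = (+1011.6) + (+24.8) + (-4.9) + (-936.8) = 94.7 kcal/mol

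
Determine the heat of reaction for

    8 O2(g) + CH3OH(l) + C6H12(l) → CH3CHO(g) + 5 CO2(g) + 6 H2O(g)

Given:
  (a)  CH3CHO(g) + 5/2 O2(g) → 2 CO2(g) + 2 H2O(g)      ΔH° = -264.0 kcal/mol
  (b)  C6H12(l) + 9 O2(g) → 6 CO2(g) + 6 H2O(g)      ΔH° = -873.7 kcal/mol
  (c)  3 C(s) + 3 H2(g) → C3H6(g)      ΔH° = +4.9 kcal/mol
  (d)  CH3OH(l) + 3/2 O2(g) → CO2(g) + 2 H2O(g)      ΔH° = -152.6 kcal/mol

(a) reversed (CH3CHO(g) must end up as a product): +264.0 kcal/mol
(b) as written (C6H12(l) already on the reactant side): -873.7 kcal/mol
(c): not needed (C3H6(g) appears nowhere else).
(d) as written (CH3OH(l) already on the reactant side): -152.6 kcal/mol
ΔH° = (-1)·(-264.0) + (1)·(-873.7) + (1)·(-152.6) = -762.3 kcal/mol

ΔH° = -762.3 kcal/mol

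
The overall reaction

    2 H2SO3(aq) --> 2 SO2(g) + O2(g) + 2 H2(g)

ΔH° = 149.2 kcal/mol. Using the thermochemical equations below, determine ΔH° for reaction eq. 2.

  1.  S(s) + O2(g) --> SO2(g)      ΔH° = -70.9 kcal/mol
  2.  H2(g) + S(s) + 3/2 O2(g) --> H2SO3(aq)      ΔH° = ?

eq. 1 × 2 (scale by 2 for the 2 SO2(g)): (2)·(-70.9) = -141.8 kcal/mol
eq. 2 reversed and × 2 (H2SO3(aq) must end up as a reactant; scale by 2 for the 2 H2SO3(aq)): contributes −2·x
+149.2 = (-141.8) − 2·x
x = (+149.2 − (-141.8)) / (-2) = -145.5 kcal/mol

ΔH° = -145.5 kcal/mol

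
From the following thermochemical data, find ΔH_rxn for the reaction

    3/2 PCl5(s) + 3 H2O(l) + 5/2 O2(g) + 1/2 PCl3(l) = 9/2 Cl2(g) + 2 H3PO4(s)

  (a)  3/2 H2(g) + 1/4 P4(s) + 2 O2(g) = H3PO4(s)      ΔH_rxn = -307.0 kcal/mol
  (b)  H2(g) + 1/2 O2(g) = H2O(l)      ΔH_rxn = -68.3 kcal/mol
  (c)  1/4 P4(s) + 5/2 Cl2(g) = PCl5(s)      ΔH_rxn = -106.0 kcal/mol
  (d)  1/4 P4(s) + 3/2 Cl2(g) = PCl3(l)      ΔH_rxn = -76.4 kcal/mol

(a) × 2 (scale by 2 for the 2 H3PO4(s)): (2)·(-307.0) = -614.0 kcal/mol
(b) reversed and × 3 (reverse to put H2O(l) on the reactant side; ×3 to match 3 H2O(l) in the target): (-3)·(-68.3) = +204.9 kcal/mol
(c) reversed and × 3/2 (reverse to put PCl5(s) on the reactant side; scale by 3/2 for the 3/2 PCl5(s)): (-3/2)·(-106.0) = +159.0 kcal/mol
(d) reversed and × 1/2 (reverse to put PCl3(l) on the reactant side; scale by 1/2 for the 1/2 PCl3(l)): (-1/2)·(-76.4) = +38.2 kcal/mol
ΔH_rxn = (-614.0) + (+204.9) + (+159.0) + (+38.2) = -211.9 kcal/mol

ΔH_rxn = -211.9 kcal/mol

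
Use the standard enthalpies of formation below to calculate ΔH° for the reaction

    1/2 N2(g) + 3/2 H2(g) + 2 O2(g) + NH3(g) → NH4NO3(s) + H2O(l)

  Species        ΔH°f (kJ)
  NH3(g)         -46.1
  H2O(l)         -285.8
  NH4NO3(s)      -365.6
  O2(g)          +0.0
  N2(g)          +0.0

Products: 1·(-365.6) + 1·(-285.8) = -651.4
Reactants: 1/2·(+0.0) + 3/2·(+0.0) + 2·(+0.0) + 1·(-46.1) = -46.1
ΔH° = (-651.4) − (-46.1) = -605.3 kJ

ΔH° = -605.3 kJ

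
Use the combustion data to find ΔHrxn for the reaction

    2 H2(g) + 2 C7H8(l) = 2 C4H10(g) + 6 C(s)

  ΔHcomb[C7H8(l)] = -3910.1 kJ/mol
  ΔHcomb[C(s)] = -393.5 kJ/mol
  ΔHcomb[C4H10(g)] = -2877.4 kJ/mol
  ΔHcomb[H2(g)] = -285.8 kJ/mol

Using ΔH = Σ nΔHc°(reactants) − Σ nΔHc°(products):
= [2·(-285.8) + 2·(-3910.1)] − [2·(-2877.4) + 6·(-393.5)]
= -276.0 kJ/mol

ΔHrxn = -276.0 kJ/mol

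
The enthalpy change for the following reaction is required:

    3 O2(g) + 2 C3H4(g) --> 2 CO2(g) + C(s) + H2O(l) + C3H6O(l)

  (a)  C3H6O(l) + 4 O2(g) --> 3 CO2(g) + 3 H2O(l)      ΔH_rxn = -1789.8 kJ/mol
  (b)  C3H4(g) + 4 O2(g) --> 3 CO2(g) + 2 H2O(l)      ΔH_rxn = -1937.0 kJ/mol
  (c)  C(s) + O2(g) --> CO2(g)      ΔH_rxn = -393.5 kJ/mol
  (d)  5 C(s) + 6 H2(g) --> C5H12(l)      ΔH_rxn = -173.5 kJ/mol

ΔH_rxn = -1690.7 kJ/mol

(a) reversed (C3H6O(l) must end up as a product): +1789.8 kJ/mol
(b) × 2 (scale by 2 for the 2 C3H4(g)): (2)·(-1937.0) = -3874.0 kJ/mol
(c) reversed: +393.5 kJ/mol
(d): not needed (C5H12(l) appears nowhere else).
ΔH_rxn = (+1789.8) + (-3874.0) + (+393.5) = -1690.7 kJ/mol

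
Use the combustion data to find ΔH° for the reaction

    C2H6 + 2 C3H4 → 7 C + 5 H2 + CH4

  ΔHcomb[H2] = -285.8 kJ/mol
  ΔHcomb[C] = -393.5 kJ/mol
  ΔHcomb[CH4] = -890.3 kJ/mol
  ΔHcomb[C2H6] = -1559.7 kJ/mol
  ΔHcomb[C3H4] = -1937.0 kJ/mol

ΔH° = -359.9 kJ/mol

With combustion enthalpies, reactants minus products:
= [1·(-1559.7) + 2·(-1937.0)] − [7·(-393.5) + 5·(-285.8) + 1·(-890.3)]
= -359.9 kJ/mol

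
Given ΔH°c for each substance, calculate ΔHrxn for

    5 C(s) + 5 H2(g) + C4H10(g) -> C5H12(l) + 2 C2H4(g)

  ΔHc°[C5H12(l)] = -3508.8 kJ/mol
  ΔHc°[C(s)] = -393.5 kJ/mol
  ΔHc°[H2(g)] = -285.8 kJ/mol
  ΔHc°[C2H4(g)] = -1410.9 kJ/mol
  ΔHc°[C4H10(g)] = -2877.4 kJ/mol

ΔHrxn = 56.7 kJ/mol

With combustion enthalpies, reactants minus products:
= [5·(-393.5) + 5·(-285.8) + 1·(-2877.4)] − [1·(-3508.8) + 2·(-1410.9)]
= 56.7 kJ/mol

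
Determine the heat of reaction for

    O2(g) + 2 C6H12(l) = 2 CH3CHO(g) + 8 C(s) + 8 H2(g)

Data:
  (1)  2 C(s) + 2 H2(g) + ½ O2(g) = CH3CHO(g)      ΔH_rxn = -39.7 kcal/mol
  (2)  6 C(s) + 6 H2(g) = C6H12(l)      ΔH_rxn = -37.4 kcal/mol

(1) × 2 (scale by 2 for the 2 CH3CHO(g)): (2)·(-39.7) = -79.4 kcal/mol
(2) reversed and × 2 (reverse to put C6H12(l) on the reactant side; ×2 to match 2 C6H12(l) in the target): (-2)·(-37.4) = +74.8 kcal/mol
ΔH_rxn = (2)·(-39.7) + (-2)·(-37.4) = -4.6 kcal/mol

ΔH_rxn = -4.6 kcal/mol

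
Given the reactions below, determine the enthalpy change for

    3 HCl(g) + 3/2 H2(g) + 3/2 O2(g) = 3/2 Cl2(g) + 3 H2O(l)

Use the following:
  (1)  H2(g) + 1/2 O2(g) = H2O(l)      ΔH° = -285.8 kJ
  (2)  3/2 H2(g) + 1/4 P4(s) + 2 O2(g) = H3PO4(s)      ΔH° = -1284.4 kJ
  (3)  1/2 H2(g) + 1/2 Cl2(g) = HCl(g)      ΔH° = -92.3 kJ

(1) × 3: (3)·(-285.8) = -857.4 kJ
(2): not needed.
(3) reversed and × 3: (-3)·(-92.3) = +276.9 kJ
Summing the manipulated equations, ΔH° = (-857.4) + (+276.9) = -580.5 kJ

ΔH° = -580.5 kJ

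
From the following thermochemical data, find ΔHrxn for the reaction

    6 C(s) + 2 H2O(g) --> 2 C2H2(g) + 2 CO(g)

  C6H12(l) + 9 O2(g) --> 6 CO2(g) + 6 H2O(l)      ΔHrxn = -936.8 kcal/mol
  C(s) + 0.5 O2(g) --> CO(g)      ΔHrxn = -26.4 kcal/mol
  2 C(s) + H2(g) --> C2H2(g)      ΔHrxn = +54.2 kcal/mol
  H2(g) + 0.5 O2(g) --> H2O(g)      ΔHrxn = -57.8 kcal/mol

ΔHrxn = 171.2 kcal/mol

equation 1: not needed.
equation 2 × 2: (2)·(-26.4) = -52.8 kcal/mol
equation 3 × 2: (2)·(+54.2) = +108.4 kcal/mol
equation 4 reversed and × 2: (-2)·(-57.8) = +115.6 kcal/mol
Summing the manipulated equations, ΔHrxn = (2)·(-26.4) + (2)·(+54.2) + (-2)·(-57.8) = 171.2 kcal/mol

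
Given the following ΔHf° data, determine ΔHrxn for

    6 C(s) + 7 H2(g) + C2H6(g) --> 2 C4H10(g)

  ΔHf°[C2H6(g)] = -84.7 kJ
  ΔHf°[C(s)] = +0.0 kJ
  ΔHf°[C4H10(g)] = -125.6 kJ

Products: 2·(-125.6) = -251.2
Reactants: 6·(+0.0) + 7·(+0.0) + 1·(-84.7) = -84.7
ΔHrxn = (-251.2) − (-84.7) = -166.5 kJ

ΔHrxn = -166.5 kJ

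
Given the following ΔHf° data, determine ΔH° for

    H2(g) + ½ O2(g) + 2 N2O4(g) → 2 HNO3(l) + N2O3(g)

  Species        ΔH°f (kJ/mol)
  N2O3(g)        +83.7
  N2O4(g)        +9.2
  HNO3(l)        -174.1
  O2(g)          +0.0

ΔH° = -282.9 kJ/mol

ΔH°rxn = Σ nΔHf°(products) − Σ nΔHf°(reactants).
Products: 2·(-174.1) + 1·(+83.7) = -264.5
Reactants: 1·(+0.0) + 1/2·(+0.0) + 2·(+9.2) = +18.4
ΔH° = (-264.5) − (+18.4) = -282.9 kJ/mol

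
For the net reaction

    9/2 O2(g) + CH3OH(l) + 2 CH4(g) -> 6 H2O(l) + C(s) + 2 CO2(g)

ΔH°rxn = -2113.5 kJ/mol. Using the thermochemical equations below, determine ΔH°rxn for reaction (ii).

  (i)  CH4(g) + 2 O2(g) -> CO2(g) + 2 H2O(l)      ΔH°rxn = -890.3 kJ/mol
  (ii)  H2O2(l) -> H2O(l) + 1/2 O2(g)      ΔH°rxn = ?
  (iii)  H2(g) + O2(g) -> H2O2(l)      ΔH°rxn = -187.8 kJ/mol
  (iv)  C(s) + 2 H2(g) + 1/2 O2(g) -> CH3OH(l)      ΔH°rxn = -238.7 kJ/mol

(i) × 2: (2)·(-890.3) = -1780.6 kJ/mol
(ii) × 2: contributes 2·x
(iii) × 2: (2)·(-187.8) = -375.6 kJ/mol
(iv) reversed: +238.7 kJ/mol
-2113.5 = (-1780.6) + (-375.6) + (+238.7) + 2·x
x = (-2113.5 − (-1917.5)) / (2) = -98.0 kJ/mol

ΔH°rxn = -98.0 kJ/mol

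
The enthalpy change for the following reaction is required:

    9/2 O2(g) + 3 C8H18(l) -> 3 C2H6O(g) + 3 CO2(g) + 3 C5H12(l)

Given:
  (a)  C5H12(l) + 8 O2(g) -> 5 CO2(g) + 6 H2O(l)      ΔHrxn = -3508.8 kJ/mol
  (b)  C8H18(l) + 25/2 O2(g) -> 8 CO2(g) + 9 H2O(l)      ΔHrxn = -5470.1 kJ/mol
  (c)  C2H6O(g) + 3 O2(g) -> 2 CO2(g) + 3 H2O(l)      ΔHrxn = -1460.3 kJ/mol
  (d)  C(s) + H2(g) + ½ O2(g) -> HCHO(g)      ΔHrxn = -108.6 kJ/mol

(a) reversed and × 3 (reverse to put C5H12(l) on the product side; scale by 3 for the 3 C5H12(l)): (-3)·(-3508.8) = +10526.4 kJ/mol
(b) × 3 (scale by 3 for the 3 C8H18(l)): (3)·(-5470.1) = -16410.3 kJ/mol
(c) reversed and × 3 (reverse to put C2H6O(g) on the product side; scale by 3 for the 3 C2H6O(g)): (-3)·(-1460.3) = +4380.9 kJ/mol
(d): not needed (HCHO(g) appears nowhere else).
Summing the manipulated equations, ΔHrxn = (-3)·(-3508.8) + (3)·(-5470.1) + (-3)·(-1460.3) = -1503.0 kJ/mol

ΔHrxn = -1503.0 kJ/mol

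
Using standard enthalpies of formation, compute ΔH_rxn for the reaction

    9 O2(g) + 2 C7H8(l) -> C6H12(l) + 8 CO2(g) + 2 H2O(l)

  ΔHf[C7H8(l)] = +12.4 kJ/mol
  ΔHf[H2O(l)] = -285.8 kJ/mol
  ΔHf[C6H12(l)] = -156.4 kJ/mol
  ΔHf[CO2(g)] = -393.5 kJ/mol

ΔH_rxn = -3900.8 kJ/mol

ΔH°rxn = Σ nΔHf°(products) − Σ nΔHf°(reactants).
Products: 1·(-156.4) + 8·(-393.5) + 2·(-285.8) = -3876.0
Reactants: 9·(+0.0) + 2·(+12.4) = +24.8
ΔH_rxn = (-3876.0) − (+24.8) = -3900.8 kJ/mol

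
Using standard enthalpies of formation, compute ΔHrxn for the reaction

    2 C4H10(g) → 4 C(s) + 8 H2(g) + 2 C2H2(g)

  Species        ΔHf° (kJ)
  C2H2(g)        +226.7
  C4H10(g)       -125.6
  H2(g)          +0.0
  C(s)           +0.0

ΔH°rxn = Σ nΔHf°(products) − Σ nΔHf°(reactants).
Products: 4·(+0.0) + 8·(+0.0) + 2·(+226.7) = +453.4
Reactants: 2·(-125.6) = -251.2
ΔHrxn = (+453.4) − (-251.2) = 704.6 kJ

ΔHrxn = 704.6 kJ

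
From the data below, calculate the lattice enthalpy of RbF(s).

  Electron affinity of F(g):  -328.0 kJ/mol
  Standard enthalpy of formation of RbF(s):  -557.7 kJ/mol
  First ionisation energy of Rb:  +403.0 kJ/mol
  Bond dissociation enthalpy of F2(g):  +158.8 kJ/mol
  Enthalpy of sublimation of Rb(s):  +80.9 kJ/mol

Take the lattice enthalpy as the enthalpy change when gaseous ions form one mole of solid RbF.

ΔHf° = 1·ΔHsub + 1·(ΣIE) + 1/2·D(F2) + 1·EA + U
-557.7 = 1·(+80.9) + 1·(+403.0) + 1/2·(+158.8) + 1·(-328.0) + U
U = -557.7 − (+235.3) = -793.0 kJ/mol

U = -793.0 kJ/mol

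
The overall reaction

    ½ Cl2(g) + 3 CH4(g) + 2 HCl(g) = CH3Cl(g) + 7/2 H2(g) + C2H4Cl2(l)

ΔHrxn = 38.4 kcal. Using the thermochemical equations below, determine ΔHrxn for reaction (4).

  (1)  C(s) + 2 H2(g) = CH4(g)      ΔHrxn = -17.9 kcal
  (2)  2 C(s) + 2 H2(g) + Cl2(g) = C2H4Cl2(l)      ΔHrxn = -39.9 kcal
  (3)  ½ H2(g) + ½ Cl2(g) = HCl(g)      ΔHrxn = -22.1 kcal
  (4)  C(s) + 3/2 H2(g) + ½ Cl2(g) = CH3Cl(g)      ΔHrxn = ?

(1) reversed and × 3 (reverse to put CH4(g) on the reactant side; ×3 to match 3 CH4(g) in the target): (-3)·(-17.9) = +53.7 kcal
(2) as written (C2H4Cl2(l) already on the product side): -39.9 kcal
(3) reversed and × 2 (HCl(g) must end up as a reactant; scale by 2 for the 2 HCl(g)): (-2)·(-22.1) = +44.2 kcal
(4) as written (CH3Cl(g) already on the product side): contributes x
+38.4 = (+53.7) + (-39.9) + (+44.2) + x
x = (+38.4 − (+58.0)) / (1) = -19.6 kcal

ΔHrxn = -19.6 kcal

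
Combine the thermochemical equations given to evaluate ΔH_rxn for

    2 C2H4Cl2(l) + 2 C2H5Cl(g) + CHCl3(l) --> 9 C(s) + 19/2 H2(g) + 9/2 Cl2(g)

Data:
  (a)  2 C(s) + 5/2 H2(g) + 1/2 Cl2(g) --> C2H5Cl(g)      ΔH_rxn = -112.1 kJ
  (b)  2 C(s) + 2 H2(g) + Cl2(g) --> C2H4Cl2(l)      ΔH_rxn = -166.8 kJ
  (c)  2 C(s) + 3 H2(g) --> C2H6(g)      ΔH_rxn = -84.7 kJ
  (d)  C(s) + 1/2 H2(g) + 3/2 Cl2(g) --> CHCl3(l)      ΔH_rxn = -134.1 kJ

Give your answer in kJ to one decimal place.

(a) reversed and × 2: (-2)·(-112.1) = +224.2 kJ
(b) reversed and × 2: (-2)·(-166.8) = +333.6 kJ
(c): not needed.
(d) reversed: +134.1 kJ
By Hess's law, ΔH_rxn = (-2)·(-112.1) + (-2)·(-166.8) + (-1)·(-134.1) = 691.9 kJ

ΔH_rxn = 691.9 kJ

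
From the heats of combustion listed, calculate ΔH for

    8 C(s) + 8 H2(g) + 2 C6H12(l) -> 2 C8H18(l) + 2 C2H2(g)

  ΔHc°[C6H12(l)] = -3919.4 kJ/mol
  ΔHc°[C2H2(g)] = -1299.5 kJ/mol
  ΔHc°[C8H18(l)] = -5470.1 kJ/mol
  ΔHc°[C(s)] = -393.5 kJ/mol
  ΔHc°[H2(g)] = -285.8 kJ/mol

ΔH = 266.0 kJ/mol

With combustion enthalpies, reactants minus products:
= [8·(-393.5) + 8·(-285.8) + 2·(-3919.4)] − [2·(-5470.1) + 2·(-1299.5)]
= 266.0 kJ/mol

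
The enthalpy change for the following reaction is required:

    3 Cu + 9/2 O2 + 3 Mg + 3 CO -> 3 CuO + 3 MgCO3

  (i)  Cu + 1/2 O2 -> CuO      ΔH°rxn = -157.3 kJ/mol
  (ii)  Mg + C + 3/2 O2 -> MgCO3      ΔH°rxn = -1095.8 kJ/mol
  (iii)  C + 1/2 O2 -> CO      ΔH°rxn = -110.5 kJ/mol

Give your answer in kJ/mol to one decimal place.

(i) × 3 (scale by 3 for the 3 CuO): (3)·(-157.3) = -471.9 kJ/mol
(ii) × 3 (scale by 3 for the 3 MgCO3): (3)·(-1095.8) = -3287.4 kJ/mol
(iii) reversed and × 3 (reverse to put CO on the reactant side; ×3 to match 3 CO in the target): (-3)·(-110.5) = +331.5 kJ/mol
Summing the manipulated equations, ΔH°rxn = (3)·(-157.3) + (3)·(-1095.8) + (-3)·(-110.5) = -3427.8 kJ/mol

ΔH°rxn = -3427.8 kJ/mol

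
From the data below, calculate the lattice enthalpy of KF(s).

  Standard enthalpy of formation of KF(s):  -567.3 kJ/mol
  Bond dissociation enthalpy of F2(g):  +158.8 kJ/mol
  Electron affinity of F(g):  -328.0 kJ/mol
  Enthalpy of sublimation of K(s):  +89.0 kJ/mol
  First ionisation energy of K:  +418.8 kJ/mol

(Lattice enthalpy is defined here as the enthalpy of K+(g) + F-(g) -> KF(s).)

U = -826.5 kJ/mol

ΔHf° = 1·ΔHsub + 1·(ΣIE) + 1/2·D(F2) + 1·EA + U
-567.3 = 1·(+89.0) + 1·(+418.8) + 1/2·(+158.8) + 1·(-328.0) + U
U = -567.3 − (+259.2) = -826.5 kJ/mol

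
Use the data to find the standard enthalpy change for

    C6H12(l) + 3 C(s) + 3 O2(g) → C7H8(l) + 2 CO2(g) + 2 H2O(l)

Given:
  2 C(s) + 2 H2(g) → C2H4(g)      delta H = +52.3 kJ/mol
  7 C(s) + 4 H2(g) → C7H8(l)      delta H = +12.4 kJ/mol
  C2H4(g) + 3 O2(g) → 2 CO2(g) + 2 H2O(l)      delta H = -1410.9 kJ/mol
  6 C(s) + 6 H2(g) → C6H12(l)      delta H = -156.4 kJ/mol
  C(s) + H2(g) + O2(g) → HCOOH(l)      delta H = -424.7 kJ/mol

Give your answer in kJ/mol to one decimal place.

equation 1 as written: +52.3 kJ/mol
equation 2 as written: +12.4 kJ/mol
equation 3 as written: -1410.9 kJ/mol
equation 4 reversed: +156.4 kJ/mol
equation 5: not needed.
By Hess's law, delta H = (+52.3) + (+12.4) + (-1410.9) + (+156.4) = -1189.8 kJ/mol

delta H = -1189.8 kJ/mol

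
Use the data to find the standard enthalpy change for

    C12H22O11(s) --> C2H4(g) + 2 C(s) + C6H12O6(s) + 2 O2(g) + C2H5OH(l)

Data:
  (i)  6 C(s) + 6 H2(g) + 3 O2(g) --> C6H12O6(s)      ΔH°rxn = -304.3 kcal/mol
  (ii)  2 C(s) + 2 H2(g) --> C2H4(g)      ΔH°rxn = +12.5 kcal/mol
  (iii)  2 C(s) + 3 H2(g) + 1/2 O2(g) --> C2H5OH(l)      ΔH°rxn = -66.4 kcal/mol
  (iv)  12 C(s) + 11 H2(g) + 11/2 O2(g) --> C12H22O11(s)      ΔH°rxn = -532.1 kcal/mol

(i) as written: -304.3 kcal/mol
(ii) as written: +12.5 kcal/mol
(iii) as written: -66.4 kcal/mol
(iv) reversed: +532.1 kcal/mol
ΔH°rxn = (1)·(-304.3) + (1)·(+12.5) + (1)·(-66.4) + (-1)·(-532.1) = 173.9 kcal/mol

ΔH°rxn = 173.9 kcal/mol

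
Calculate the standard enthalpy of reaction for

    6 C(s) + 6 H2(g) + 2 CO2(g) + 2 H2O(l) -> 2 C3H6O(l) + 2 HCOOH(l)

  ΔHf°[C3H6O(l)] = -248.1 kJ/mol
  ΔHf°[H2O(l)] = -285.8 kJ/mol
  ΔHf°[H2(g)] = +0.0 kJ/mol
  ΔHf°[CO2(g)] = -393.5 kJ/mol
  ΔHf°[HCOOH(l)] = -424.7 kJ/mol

Products: 2·(-248.1) + 2·(-424.7) = -1345.6
Reactants: 6·(+0.0) + 6·(+0.0) + 2·(-393.5) + 2·(-285.8) = -1358.6
ΔH° = (-1345.6) − (-1358.6) = 13.0 kJ/mol

ΔH° = 13.0 kJ/mol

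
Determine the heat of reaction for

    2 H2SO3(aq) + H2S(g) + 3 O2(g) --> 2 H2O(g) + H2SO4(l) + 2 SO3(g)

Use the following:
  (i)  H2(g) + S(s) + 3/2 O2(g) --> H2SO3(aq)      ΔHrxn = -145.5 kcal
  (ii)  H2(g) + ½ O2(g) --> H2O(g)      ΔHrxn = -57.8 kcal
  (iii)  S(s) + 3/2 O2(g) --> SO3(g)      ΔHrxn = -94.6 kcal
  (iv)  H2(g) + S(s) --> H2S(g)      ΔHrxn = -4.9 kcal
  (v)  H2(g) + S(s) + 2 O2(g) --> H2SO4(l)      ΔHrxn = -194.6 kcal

ΔHrxn = -203.5 kcal

(i) reversed and × 2: (-2)·(-145.5) = +291.0 kcal
(ii) × 2: (2)·(-57.8) = -115.6 kcal
(iii) × 2: (2)·(-94.6) = -189.2 kcal
(iv) reversed: +4.9 kcal
(v) as written: -194.6 kcal
Combining the equations, ΔHrxn = (-2)·(-145.5) + (2)·(-57.8) + (2)·(-94.6) + (-1)·(-4.9) + (1)·(-194.6) = -203.5 kcal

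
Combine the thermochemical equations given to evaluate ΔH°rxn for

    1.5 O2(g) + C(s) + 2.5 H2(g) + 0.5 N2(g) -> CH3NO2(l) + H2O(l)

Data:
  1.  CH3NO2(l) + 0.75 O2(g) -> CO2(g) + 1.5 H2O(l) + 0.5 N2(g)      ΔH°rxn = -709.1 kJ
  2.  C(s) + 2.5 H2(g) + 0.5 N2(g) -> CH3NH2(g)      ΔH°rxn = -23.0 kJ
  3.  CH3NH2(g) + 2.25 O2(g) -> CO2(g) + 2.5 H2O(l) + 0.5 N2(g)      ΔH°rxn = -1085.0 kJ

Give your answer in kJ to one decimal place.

ΔH°rxn = -398.9 kJ

eq. 1 reversed: +709.1 kJ
eq. 2 as written: -23.0 kJ
eq. 3 as written: -1085.0 kJ
Since enthalpy is a state function, ΔH°rxn = (-1)·(-709.1) + (1)·(-23.0) + (1)·(-1085.0) = -398.9 kJ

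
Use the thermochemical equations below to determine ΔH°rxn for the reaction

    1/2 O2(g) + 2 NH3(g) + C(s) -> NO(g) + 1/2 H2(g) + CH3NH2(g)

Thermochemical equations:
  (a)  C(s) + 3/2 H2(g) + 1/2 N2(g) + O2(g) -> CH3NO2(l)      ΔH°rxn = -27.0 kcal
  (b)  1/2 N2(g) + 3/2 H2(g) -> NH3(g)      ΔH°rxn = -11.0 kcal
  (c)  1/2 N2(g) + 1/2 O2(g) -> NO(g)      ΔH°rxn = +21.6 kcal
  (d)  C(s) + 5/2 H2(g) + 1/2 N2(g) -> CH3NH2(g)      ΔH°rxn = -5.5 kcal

(a): not needed.
(b) reversed and × 2: (-2)·(-11.0) = +22.0 kcal
(c) as written: +21.6 kcal
(d) as written: -5.5 kcal
Since enthalpy is a state function, ΔH°rxn = (+22.0) + (+21.6) + (-5.5) = 38.1 kcal

ΔH°rxn = 38.1 kcal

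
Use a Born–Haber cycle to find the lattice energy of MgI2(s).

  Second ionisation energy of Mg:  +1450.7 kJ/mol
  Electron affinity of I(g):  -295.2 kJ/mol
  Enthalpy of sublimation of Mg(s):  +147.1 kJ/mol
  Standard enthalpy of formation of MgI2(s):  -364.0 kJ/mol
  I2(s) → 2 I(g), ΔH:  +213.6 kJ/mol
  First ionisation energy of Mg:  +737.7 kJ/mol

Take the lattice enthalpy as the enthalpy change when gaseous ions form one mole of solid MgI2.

ΔHf° = 1·ΔHsub + 1·(ΣIE) + 1·D(I2) + 2·EA + U
-364.0 = 1·(+147.1) + 1·(+2188.4) + 1·(+213.6) + 2·(-295.2) + U
U = -364.0 − (+1958.7) = -2322.7 kJ/mol

U = -2322.7 kJ/mol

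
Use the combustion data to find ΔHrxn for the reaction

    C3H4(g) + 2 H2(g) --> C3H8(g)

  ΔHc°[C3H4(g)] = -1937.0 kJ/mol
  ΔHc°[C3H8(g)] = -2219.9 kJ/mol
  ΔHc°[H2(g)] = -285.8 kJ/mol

Using ΔH = Σ nΔHc°(reactants) − Σ nΔHc°(products):
= [1·(-1937.0) + 2·(-285.8)] − [1·(-2219.9)]
= -288.7 kJ/mol

ΔHrxn = -288.7 kJ/mol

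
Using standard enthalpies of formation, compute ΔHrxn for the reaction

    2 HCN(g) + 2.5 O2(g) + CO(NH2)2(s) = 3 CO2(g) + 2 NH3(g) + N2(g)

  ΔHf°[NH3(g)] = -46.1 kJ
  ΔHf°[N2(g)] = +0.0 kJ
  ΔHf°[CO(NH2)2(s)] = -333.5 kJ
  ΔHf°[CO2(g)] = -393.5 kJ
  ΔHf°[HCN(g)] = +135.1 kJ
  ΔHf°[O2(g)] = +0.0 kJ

ΔHrxn = -1209.4 kJ

Products: 3·(-393.5) + 2·(-46.1) + 1·(+0.0) = -1272.7
Reactants: 2·(+135.1) + 5/2·(+0.0) + 1·(-333.5) = -63.3
ΔHrxn = (-1272.7) − (-63.3) = -1209.4 kJ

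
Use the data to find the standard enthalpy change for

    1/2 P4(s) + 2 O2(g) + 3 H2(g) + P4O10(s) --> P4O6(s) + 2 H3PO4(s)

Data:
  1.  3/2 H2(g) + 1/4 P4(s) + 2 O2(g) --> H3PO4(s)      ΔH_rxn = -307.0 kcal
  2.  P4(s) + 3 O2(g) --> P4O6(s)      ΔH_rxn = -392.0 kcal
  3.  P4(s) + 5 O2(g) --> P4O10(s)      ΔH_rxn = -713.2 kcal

eq. 1 × 2: (2)·(-307.0) = -614.0 kcal
eq. 2 as written: -392.0 kcal
eq. 3 reversed: +713.2 kcal
ΔH_rxn = (-614.0) + (-392.0) + (+713.2) = -292.8 kcal

ΔH_rxn = -292.8 kcal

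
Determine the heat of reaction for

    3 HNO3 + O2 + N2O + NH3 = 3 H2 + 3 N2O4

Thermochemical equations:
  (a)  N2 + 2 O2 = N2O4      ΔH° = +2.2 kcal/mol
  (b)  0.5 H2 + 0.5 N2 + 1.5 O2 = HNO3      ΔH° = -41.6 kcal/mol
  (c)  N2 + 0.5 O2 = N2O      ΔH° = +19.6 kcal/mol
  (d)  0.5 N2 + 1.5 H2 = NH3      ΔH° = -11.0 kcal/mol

(a) × 3: (3)·(+2.2) = +6.6 kcal/mol
(b) reversed and × 3: (-3)·(-41.6) = +124.8 kcal/mol
(c) reversed: -19.6 kcal/mol
(d) reversed: +11.0 kcal/mol
ΔH° = (3)·(+2.2) + (-3)·(-41.6) + (-1)·(+19.6) + (-1)·(-11.0) = 122.8 kcal/mol

ΔH° = 122.8 kcal/mol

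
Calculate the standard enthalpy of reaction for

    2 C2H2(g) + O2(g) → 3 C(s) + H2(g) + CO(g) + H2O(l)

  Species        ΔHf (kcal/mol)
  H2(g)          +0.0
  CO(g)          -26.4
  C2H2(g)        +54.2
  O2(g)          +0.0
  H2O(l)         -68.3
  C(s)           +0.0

ΔH_rxn = -203.1 kcal/mol

Products: 3·(+0.0) + 1·(+0.0) + 1·(-26.4) + 1·(-68.3) = -94.7
Reactants: 2·(+54.2) + 1·(+0.0) = +108.4
ΔH_rxn = (-94.7) − (+108.4) = -203.1 kcal/mol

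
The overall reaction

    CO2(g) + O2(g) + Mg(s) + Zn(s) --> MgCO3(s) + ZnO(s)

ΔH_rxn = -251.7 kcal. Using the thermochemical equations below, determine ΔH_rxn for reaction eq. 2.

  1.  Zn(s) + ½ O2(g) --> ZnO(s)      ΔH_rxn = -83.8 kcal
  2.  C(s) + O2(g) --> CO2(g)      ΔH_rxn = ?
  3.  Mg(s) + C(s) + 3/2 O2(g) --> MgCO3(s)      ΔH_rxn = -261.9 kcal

ΔH_rxn = -94.0 kcal

eq. 1 as written: -83.8 kcal
eq. 2 reversed: contributes −x
eq. 3 as written: -261.9 kcal
-251.7 = (-83.8) + (-261.9) − x
x = (-251.7 − (-345.7)) / (-1) = -94.0 kcal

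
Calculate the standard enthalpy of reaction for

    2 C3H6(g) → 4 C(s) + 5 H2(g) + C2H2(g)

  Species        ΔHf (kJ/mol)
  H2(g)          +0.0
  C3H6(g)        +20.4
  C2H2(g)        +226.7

ΔH°rxn = 185.9 kJ/mol

Products: 4·(+0.0) + 5·(+0.0) + 1·(+226.7) = +226.7
Reactants: 2·(+20.4) = +40.8
ΔH°rxn = (+226.7) − (+40.8) = 185.9 kJ/mol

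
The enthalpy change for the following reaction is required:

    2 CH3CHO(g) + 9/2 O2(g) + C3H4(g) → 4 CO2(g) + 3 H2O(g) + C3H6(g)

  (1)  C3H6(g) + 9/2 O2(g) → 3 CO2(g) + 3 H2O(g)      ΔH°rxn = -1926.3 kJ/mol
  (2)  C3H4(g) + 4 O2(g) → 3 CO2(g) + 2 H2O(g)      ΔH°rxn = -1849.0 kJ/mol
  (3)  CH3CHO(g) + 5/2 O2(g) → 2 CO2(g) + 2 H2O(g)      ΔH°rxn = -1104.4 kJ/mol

(1) reversed (reverse to put C3H6(g) on the product side): +1926.3 kJ/mol
(2) as written (C3H4(g) already on the reactant side): -1849.0 kJ/mol
(3) × 2 (×2 to match 2 CH3CHO(g) in the target): (2)·(-1104.4) = -2208.8 kJ/mol
ΔH°rxn = (+1926.3) + (-1849.0) + (-2208.8) = -2131.5 kJ/mol

ΔH°rxn = -2131.5 kJ/mol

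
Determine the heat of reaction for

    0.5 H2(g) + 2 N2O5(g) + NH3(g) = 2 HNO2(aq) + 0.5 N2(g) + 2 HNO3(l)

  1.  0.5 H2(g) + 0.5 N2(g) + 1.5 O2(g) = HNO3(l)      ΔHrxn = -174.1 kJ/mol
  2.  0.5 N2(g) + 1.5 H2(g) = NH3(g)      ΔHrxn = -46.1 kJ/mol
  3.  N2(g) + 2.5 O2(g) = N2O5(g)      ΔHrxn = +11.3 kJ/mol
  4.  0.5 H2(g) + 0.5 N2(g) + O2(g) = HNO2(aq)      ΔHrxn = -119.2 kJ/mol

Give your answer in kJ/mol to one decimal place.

ΔHrxn = -563.1 kJ/mol

eq. 1 × 2 (×2 to match 2 HNO3(l) in the target): (2)·(-174.1) = -348.2 kJ/mol
eq. 2 reversed (NH3(g) must end up as a reactant): +46.1 kJ/mol
eq. 3 reversed and × 2 (reverse to put N2O5(g) on the reactant side; scale by 2 for the 2 N2O5(g)): (-2)·(+11.3) = -22.6 kJ/mol
eq. 4 × 2 (scale by 2 for the 2 HNO2(aq)): (2)·(-119.2) = -238.4 kJ/mol
ΔHrxn = (2)·(-174.1) + (-1)·(-46.1) + (-2)·(+11.3) + (2)·(-119.2) = -563.1 kJ/mol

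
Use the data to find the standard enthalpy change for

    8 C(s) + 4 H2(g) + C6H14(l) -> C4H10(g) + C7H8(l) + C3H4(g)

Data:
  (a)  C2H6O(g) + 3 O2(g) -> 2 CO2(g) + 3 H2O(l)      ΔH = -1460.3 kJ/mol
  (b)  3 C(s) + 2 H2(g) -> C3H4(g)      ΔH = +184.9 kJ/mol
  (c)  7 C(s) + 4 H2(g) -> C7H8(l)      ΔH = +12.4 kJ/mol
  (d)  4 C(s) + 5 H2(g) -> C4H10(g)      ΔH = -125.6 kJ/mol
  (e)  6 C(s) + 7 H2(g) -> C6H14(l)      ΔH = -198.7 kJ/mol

(a): not needed (O2(g) appears nowhere else).
(b) as written (C3H4(g) already on the product side): +184.9 kJ/mol
(c) as written (C7H8(l) already on the product side): +12.4 kJ/mol
(d) as written (C4H10(g) already on the product side): -125.6 kJ/mol
(e) reversed (reverse to put C6H14(l) on the reactant side): +198.7 kJ/mol
Since enthalpy is a state function, ΔH = (1)·(+184.9) + (1)·(+12.4) + (1)·(-125.6) + (-1)·(-198.7) = 270.4 kJ/mol

ΔH = 270.4 kJ/mol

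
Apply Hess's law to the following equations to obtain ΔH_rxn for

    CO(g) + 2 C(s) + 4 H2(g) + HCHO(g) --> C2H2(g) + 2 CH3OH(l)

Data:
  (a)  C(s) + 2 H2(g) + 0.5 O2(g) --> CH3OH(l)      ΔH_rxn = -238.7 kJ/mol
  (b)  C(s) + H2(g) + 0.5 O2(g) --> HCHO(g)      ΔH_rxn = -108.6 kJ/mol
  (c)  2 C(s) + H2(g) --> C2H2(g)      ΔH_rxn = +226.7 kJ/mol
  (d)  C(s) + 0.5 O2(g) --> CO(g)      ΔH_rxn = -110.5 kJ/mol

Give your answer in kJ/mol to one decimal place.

ΔH_rxn = -31.6 kJ/mol

(a) × 2: (2)·(-238.7) = -477.4 kJ/mol
(b) reversed: +108.6 kJ/mol
(c) as written: +226.7 kJ/mol
(d) reversed: +110.5 kJ/mol
Since enthalpy is a state function, ΔH_rxn = (2)·(-238.7) + (-1)·(-108.6) + (1)·(+226.7) + (-1)·(-110.5) = -31.6 kJ/mol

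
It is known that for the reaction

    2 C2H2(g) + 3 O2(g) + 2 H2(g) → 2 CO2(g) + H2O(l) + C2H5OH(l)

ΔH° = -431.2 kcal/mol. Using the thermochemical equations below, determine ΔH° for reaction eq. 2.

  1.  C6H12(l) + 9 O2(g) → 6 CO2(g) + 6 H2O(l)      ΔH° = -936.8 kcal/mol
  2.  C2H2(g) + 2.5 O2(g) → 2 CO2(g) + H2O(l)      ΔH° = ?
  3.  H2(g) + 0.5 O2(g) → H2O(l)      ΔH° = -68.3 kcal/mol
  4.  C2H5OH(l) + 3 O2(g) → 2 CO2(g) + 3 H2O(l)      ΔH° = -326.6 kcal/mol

eq. 1: not needed.
eq. 2 × 2: contributes 2·x
eq. 3 × 2: (2)·(-68.3) = -136.6 kcal/mol
eq. 4 reversed: +326.6 kcal/mol
-431.2 = (-136.6) + (+326.6) + 2·x
x = (-431.2 − (+190.0)) / (2) = -310.6 kcal/mol

ΔH° = -310.6 kcal/mol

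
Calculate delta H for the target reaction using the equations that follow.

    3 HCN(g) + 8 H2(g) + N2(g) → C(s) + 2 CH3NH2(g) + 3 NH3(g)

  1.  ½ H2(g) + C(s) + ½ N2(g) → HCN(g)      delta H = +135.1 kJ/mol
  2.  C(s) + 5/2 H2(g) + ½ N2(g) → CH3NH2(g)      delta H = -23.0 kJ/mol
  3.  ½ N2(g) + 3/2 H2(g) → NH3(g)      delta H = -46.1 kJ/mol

eq. 1 reversed and × 3 (reverse to put HCN(g) on the reactant side; ×3 to match 3 HCN(g) in the target): (-3)·(+135.1) = -405.3 kJ/mol
eq. 2 × 2 (scale by 2 for the 2 CH3NH2(g)): (2)·(-23.0) = -46.0 kJ/mol
eq. 3 × 3 (×3 to match 3 NH3(g) in the target): (3)·(-46.1) = -138.3 kJ/mol
Summing the manipulated equations, delta H = (-3)·(+135.1) + (2)·(-23.0) + (3)·(-46.1) = -589.6 kJ/mol

delta H = -589.6 kJ/mol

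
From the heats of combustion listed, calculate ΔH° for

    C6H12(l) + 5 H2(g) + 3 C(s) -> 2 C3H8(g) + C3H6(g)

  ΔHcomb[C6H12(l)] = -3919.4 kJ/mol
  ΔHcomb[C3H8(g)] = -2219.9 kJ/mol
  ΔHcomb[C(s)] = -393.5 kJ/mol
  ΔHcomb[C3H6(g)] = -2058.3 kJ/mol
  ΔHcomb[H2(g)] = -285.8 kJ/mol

Using ΔH = Σ nΔHc°(reactants) − Σ nΔHc°(products):
= [1·(-3919.4) + 5·(-285.8) + 3·(-393.5)] − [2·(-2219.9) + 1·(-2058.3)]
= -30.8 kJ/mol

ΔH° = -30.8 kJ/mol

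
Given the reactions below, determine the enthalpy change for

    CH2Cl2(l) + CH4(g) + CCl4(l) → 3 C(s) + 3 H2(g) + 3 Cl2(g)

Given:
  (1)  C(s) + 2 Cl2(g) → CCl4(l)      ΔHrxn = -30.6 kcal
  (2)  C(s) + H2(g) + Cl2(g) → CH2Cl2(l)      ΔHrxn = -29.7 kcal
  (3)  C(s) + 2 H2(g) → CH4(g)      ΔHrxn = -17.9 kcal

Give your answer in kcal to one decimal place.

ΔHrxn = 78.2 kcal

(1) reversed (CCl4(l) must end up as a reactant): +30.6 kcal
(2) reversed (CH2Cl2(l) must end up as a reactant): +29.7 kcal
(3) reversed (reverse to put CH4(g) on the reactant side): +17.9 kcal
ΔHrxn = (-1)·(-30.6) + (-1)·(-29.7) + (-1)·(-17.9) = 78.2 kcal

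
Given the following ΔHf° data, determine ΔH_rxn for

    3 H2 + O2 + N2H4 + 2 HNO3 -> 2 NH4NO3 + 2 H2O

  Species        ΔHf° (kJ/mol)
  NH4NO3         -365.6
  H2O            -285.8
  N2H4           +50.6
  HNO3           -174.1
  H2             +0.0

ΔH°rxn = Σ nΔHf°(products) − Σ nΔHf°(reactants).
Products: 2·(-365.6) + 2·(-285.8) = -1302.8
Reactants: 3·(+0.0) + 1·(+0.0) + 1·(+50.6) + 2·(-174.1) = -297.6
ΔH_rxn = (-1302.8) − (-297.6) = -1005.2 kJ/mol

ΔH_rxn = -1005.2 kJ/mol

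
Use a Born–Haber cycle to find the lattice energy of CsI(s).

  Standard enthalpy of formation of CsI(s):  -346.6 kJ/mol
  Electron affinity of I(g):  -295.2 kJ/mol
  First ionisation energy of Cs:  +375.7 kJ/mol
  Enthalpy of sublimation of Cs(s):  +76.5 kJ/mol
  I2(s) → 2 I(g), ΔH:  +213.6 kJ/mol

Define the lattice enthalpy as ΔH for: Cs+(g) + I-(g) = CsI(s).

U = -610.4 kJ/mol

ΔHf° = 1·ΔHsub + 1·(ΣIE) + 1/2·D(I2) + 1·EA + U
-346.6 = 1·(+76.5) + 1·(+375.7) + 1/2·(+213.6) + 1·(-295.2) + U
U = -346.6 − (+263.8) = -610.4 kJ/mol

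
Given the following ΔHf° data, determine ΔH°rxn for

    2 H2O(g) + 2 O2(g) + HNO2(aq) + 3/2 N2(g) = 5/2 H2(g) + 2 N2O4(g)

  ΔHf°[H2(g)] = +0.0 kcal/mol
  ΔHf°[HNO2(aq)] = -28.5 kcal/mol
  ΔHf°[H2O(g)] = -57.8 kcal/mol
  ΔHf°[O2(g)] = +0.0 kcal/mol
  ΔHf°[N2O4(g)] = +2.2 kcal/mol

ΔH°rxn = 148.5 kcal/mol

ΔH°rxn = Σ nΔHf°(products) − Σ nΔHf°(reactants).
Products: 5/2·(+0.0) + 2·(+2.2) = +4.4
Reactants: 2·(-57.8) + 2·(+0.0) + 1·(-28.5) + 3/2·(+0.0) = -144.1
ΔH°rxn = (+4.4) − (-144.1) = 148.5 kcal/mol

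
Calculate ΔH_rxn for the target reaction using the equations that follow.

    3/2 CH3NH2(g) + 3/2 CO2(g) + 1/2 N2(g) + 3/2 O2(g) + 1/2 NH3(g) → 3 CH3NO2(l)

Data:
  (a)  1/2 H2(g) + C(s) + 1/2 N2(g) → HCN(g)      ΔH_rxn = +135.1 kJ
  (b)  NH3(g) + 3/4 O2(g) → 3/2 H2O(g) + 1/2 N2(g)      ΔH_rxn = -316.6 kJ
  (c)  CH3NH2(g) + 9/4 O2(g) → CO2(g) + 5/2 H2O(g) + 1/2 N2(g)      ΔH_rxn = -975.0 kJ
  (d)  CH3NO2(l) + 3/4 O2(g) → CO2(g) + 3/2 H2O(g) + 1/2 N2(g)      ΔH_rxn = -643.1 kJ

ΔH_rxn = 308.5 kJ

(a): not needed.
(b) × 1/2: (1/2)·(-316.6) = -158.3 kJ
(c) × 3/2: (3/2)·(-975.0) = -1462.5 kJ
(d) reversed and × 3: (-3)·(-643.1) = +1929.3 kJ
Summing the manipulated equations, ΔH_rxn = (-158.3) + (-1462.5) + (+1929.3) = 308.5 kJ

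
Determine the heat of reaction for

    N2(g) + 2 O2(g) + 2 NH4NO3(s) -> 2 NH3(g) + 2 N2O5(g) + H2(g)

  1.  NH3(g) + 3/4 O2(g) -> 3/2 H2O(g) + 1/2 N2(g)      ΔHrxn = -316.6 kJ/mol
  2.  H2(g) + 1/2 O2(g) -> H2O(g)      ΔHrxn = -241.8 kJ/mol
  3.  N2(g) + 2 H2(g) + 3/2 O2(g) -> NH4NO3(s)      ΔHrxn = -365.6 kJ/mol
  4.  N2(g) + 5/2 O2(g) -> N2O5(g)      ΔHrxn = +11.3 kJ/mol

eq. 1 reversed and × 2 (NH3(g) must end up as a product; scale by 2 for the 2 NH3(g)): (-2)·(-316.6) = +633.2 kJ/mol
eq. 2 × 3: (3)·(-241.8) = -725.4 kJ/mol
eq. 3 reversed and × 2 (NH4NO3(s) must end up as a reactant; scale by 2 for the 2 NH4NO3(s)): (-2)·(-365.6) = +731.2 kJ/mol
eq. 4 × 2 (scale by 2 for the 2 N2O5(g)): (2)·(+11.3) = +22.6 kJ/mol
ΔHrxn = (-2)·(-316.6) + (3)·(-241.8) + (-2)·(-365.6) + (2)·(+11.3) = 661.6 kJ/mol

ΔHrxn = 661.6 kJ/mol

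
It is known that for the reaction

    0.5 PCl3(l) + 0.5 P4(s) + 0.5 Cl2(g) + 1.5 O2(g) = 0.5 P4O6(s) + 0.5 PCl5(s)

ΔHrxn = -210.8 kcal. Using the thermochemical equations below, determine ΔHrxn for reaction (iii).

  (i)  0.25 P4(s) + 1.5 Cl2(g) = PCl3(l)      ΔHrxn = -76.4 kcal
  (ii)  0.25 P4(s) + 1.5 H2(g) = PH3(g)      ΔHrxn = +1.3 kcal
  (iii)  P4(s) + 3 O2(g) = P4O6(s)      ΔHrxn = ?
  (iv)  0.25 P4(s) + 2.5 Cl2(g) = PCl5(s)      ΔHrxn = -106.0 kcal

(i) reversed and × 1/2: (-1/2)·(-76.4) = +38.2 kcal
(ii): not needed.
(iii) × 1/2: contributes 1/2·x
(iv) × 1/2: (1/2)·(-106.0) = -53.0 kcal
-210.8 = (+38.2) + (-53.0) + 1/2·x
x = (-210.8 − (-14.8)) / (1/2) = -392.0 kcal

ΔHrxn = -392.0 kcal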